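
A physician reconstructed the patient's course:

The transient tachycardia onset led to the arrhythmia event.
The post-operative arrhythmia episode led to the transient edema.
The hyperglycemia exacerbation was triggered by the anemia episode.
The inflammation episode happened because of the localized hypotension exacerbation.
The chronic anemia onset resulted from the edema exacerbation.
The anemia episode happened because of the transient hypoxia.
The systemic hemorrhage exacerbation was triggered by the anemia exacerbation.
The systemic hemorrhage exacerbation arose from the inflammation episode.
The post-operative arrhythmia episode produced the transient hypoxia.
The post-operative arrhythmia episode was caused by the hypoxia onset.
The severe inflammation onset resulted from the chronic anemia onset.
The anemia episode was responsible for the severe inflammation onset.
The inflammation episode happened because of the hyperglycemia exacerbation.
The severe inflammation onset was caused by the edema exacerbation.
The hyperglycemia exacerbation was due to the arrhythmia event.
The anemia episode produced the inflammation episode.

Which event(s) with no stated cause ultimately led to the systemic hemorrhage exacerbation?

Tracing upstream from the systemic hemorrhage exacerbation: the systemic hemorrhage exacerbation ← the inflammation episode ← the localized hypotension exacerbation.
A separate upstream branch: the systemic hemorrhage exacerbation ← the inflammation episode ← the anemia episode ← the transient hypoxia ← the post-operative arrhythmia episode ← the hypoxia onset.
A separate upstream branch: the systemic hemorrhage exacerbation ← the anemia exacerbation.
A separate upstream branch: the systemic hemorrhage exacerbation ← the inflammation episode ← the hyperglycemia exacerbation ← the arrhythmia event ← the transient tachycardia onset.
Each of those chain origins has no stated cause.

the anemia exacerbation, the hypoxia onset, the localized hypotension exacerbation, the transient tachycardia onset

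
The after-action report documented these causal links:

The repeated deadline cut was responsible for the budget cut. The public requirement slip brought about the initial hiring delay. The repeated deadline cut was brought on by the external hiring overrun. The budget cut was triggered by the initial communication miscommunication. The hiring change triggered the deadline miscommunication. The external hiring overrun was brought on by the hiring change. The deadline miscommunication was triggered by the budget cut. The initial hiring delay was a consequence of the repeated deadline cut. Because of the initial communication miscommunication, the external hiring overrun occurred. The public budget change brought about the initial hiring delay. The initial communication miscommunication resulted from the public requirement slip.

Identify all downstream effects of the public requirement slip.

the budget cut, the deadline miscommunication, the external hiring overrun, the initial communication miscommunication, the initial hiring delay, the repeated deadline cut

Direct effects: the initial communication miscommunication, the initial hiring delay.
2 steps out: the external hiring overrun, the budget cut.
3 steps out: the repeated deadline cut, the deadline miscommunication.
Not reachable from it: the hiring change, the public budget change.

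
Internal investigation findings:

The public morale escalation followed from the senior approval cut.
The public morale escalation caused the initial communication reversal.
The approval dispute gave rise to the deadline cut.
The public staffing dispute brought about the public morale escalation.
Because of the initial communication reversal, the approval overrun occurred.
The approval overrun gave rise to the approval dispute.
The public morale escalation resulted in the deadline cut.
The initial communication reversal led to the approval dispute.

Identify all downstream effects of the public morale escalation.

Direct effects: the initial communication reversal, the deadline cut.
2 steps out: the approval overrun, the approval dispute.
Not reachable from it: the senior approval cut, the public staffing dispute.

the approval dispute, the approval overrun, the deadline cut, the initial communication reversal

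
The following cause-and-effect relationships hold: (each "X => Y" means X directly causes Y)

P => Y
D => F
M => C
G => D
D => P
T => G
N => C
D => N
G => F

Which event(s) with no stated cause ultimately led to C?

M, T

Tracing upstream from C: C ← N ← D ← G ← T.
A separate upstream branch: C ← M.
Each of those chain origins has no stated cause.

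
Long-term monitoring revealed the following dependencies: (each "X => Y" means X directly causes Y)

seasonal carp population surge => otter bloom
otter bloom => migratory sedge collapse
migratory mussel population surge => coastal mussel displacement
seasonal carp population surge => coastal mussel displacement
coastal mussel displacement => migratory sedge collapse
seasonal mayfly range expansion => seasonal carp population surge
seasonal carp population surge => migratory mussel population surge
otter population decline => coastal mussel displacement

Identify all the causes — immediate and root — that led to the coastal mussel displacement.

Immediate causes of the coastal mussel displacement: the seasonal carp population surge, the migratory mussel population surge, the otter population decline.
Further upstream: the seasonal mayfly range expansion.

the migratory mussel population surge, the otter population decline, the seasonal carp population surge, the seasonal mayfly range expansion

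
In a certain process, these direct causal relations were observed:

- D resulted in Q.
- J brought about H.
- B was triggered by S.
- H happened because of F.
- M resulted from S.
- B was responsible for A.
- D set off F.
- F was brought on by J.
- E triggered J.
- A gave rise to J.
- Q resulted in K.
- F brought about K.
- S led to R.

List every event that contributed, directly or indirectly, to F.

A, B, D, E, J, S

Immediate causes of F: J, D.
Further upstream: S, E, B, A.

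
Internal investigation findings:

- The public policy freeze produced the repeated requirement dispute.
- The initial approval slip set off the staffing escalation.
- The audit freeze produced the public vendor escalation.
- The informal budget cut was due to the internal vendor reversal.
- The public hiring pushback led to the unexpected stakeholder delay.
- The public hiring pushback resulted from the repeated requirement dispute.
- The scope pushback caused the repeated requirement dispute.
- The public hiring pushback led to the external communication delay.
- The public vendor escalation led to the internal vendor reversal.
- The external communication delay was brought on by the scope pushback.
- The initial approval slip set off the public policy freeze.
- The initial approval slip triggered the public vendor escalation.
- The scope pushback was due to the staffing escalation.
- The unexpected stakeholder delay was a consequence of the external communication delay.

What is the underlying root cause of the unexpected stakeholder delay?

Tracing upstream from the unexpected stakeholder delay: the unexpected stakeholder delay ← the public hiring pushback ← the repeated requirement dispute ← the public policy freeze ← the initial approval slip.
The initial approval slip has no stated cause, so it is the root.

the initial approval slip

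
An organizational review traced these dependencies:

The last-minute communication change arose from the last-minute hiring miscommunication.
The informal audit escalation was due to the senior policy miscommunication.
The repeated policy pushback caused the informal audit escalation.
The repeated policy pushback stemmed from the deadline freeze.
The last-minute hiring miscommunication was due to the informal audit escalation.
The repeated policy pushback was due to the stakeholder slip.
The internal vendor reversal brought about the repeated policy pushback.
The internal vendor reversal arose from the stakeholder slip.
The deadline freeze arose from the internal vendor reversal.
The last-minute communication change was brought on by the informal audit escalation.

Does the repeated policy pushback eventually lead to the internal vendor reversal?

No

The repeated policy pushback leads to the informal audit escalation, the last-minute hiring miscommunication, the last-minute communication change; the internal vendor reversal is not among them.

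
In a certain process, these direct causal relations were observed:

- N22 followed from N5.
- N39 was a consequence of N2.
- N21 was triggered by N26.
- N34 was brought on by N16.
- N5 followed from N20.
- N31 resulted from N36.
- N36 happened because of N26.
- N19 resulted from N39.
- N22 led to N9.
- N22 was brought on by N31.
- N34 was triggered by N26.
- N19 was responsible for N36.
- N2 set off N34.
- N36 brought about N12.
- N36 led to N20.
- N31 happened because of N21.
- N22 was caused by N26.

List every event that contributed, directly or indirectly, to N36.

Immediate causes of N36: N19, N26.
Further upstream: N2, N39.

N19, N2, N26, N39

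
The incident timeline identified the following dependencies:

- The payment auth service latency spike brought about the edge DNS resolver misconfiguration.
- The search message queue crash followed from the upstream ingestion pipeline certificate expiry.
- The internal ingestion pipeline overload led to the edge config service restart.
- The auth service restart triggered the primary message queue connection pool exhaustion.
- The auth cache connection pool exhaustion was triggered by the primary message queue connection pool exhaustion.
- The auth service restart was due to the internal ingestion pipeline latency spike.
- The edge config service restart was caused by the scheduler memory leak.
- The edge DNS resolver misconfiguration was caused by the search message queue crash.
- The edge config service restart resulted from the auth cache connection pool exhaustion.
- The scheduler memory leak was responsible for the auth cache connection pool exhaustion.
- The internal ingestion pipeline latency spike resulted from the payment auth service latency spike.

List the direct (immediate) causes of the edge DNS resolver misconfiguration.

the payment auth service latency spike, the search message queue crash

Upstream contributors include the upstream ingestion pipeline certificate expiry, but only the payment auth service latency spike, the search message queue crash feed directly into the edge DNS resolver misconfiguration.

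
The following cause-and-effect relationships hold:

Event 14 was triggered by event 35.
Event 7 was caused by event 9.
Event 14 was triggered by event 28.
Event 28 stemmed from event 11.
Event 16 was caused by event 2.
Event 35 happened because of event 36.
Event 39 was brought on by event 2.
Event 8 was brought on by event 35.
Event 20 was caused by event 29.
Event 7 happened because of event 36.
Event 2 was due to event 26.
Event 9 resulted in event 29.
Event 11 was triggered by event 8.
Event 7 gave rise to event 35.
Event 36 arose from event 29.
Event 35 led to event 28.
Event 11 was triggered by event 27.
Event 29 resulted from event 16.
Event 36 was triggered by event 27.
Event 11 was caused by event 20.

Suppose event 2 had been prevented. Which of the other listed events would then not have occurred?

Downstream of event 2: event 16, event 29, event 36, event 7, event 39, event 20, event 35, event 8, event 11, event 28, event 14.
Of those, still caused via another path: event 29, event 36, event 7, event 20, event 35, event 8, event 11, event 28, event 14.
The remainder have no surviving cause.

event 16, event 39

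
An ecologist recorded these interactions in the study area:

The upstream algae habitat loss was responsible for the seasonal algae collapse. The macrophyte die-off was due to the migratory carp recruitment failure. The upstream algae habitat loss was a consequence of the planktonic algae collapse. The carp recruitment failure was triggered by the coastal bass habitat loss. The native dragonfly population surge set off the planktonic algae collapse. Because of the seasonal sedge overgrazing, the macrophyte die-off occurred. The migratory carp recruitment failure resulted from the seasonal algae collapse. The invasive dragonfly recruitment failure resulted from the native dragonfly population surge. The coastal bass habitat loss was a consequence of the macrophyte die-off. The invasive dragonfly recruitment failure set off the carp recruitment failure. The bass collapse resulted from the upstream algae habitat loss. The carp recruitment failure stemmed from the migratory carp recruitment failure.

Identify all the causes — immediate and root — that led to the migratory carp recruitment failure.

the native dragonfly population surge, the planktonic algae collapse, the seasonal algae collapse, the upstream algae habitat loss

Immediate cause of the migratory carp recruitment failure: the seasonal algae collapse.
Further upstream: the native dragonfly population surge, the planktonic algae collapse, the upstream algae habitat loss.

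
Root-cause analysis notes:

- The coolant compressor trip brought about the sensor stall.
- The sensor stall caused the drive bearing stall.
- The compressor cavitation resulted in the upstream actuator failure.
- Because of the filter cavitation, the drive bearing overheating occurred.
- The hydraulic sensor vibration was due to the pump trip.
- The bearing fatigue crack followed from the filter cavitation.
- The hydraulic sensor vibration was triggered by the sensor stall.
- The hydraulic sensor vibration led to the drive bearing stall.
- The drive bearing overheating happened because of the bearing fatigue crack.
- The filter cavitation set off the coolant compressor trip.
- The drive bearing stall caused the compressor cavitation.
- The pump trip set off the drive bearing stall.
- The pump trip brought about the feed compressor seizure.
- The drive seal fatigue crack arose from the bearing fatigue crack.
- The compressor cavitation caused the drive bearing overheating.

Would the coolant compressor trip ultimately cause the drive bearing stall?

Yes

There is a causal chain: the coolant compressor trip → the sensor stall → the drive bearing stall.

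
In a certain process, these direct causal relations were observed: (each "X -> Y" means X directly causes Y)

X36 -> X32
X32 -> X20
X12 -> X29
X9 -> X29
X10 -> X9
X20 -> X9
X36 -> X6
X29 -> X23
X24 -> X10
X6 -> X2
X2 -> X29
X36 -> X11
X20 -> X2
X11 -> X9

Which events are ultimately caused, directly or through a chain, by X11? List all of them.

Direct effects: X9.
2 steps out: X29.
3 steps out: X23.
Not reachable from it: X36, X32, X24, X6, X12, X10, X20, X2.

X23, X29, X9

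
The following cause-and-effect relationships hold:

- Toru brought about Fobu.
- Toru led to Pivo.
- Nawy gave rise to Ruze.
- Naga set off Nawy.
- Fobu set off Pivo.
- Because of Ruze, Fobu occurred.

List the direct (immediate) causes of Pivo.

Fobu, Toru

Upstream contributors include Naga, Nawy, Ruze, but only Fobu, Toru feed directly into Pivo.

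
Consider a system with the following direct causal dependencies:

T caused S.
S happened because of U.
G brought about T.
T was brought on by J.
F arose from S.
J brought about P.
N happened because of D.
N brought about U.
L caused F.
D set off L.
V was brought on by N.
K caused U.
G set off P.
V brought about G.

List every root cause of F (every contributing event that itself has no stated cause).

D, J, K

Tracing upstream from F: F ← L ← D.
A separate upstream branch: F ← S ← T ← J.
A separate upstream branch: F ← S ← U ← K.
Each of those chain origins has no stated cause.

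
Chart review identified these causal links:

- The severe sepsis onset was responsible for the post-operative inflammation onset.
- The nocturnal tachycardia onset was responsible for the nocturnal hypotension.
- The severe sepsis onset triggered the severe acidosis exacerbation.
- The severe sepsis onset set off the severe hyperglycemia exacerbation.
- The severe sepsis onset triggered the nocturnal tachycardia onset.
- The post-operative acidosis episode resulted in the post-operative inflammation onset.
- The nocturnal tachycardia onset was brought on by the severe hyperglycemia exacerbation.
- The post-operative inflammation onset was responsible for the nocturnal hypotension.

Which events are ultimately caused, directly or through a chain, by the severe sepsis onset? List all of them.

the nocturnal hypotension, the nocturnal tachycardia onset, the post-operative inflammation onset, the severe acidosis exacerbation, the severe hyperglycemia exacerbation

Direct effects: the severe acidosis exacerbation, the severe hyperglycemia exacerbation, the post-operative inflammation onset, the nocturnal tachycardia onset.
2 steps out: the nocturnal hypotension.
Not reachable from it: the post-operative acidosis episode.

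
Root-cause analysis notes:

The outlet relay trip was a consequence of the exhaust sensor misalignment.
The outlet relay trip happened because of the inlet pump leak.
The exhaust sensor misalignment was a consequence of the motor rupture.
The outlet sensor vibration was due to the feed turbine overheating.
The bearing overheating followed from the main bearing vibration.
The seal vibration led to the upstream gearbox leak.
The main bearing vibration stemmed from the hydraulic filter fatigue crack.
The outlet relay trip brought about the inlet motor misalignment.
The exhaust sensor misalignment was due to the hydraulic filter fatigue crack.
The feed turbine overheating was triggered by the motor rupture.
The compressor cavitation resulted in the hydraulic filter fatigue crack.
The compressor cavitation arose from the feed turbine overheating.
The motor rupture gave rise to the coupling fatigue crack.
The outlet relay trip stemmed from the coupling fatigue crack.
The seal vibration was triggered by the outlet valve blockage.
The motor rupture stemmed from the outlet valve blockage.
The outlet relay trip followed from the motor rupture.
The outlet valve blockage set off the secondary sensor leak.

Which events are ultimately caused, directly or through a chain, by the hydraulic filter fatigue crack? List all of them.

the bearing overheating, the exhaust sensor misalignment, the inlet motor misalignment, the main bearing vibration, the outlet relay trip

Direct effects: the exhaust sensor misalignment, the main bearing vibration.
2 steps out: the bearing overheating, the outlet relay trip.
3 steps out: the inlet motor misalignment.
Not reachable from it: the outlet valve blockage, the motor rupture, the seal vibration, the secondary sensor leak, the feed turbine overheating, the compressor cavitation, the outlet sensor vibration, the upstream gearbox leak, the coupling fatigue crack, the inlet pump leak.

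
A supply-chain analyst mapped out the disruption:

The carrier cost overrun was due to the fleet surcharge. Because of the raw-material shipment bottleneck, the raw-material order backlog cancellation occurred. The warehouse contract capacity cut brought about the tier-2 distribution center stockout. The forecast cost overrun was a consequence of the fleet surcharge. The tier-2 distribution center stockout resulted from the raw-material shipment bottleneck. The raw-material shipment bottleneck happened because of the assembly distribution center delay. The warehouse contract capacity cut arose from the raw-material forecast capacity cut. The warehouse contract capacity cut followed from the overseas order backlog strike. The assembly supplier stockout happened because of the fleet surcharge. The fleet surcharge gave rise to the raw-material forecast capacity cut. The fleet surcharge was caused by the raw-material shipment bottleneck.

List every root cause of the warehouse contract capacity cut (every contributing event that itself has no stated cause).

Tracing upstream from the warehouse contract capacity cut: the warehouse contract capacity cut ← the raw-material forecast capacity cut ← the fleet surcharge ← the raw-material shipment bottleneck ← the assembly distribution center delay.
A separate upstream branch: the warehouse contract capacity cut ← the overseas order backlog strike.
Each of those chain origins has no stated cause.

the assembly distribution center delay, the overseas order backlog strike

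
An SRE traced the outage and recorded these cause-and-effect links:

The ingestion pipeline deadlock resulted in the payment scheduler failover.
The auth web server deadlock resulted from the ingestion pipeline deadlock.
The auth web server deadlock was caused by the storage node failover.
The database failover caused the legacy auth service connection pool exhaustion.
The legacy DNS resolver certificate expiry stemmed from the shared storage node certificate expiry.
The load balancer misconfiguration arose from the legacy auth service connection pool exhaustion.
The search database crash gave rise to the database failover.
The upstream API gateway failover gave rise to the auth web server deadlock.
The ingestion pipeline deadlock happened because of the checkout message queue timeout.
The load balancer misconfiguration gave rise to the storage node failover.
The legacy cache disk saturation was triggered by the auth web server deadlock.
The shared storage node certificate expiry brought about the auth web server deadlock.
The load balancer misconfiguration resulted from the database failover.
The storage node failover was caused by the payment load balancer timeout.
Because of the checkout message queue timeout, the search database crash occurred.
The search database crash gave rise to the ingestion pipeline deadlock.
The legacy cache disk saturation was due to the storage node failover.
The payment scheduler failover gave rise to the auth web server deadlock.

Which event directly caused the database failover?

Upstream contributors include the checkout message queue timeout, but only the search database crash feeds directly into the database failover.

the search database crash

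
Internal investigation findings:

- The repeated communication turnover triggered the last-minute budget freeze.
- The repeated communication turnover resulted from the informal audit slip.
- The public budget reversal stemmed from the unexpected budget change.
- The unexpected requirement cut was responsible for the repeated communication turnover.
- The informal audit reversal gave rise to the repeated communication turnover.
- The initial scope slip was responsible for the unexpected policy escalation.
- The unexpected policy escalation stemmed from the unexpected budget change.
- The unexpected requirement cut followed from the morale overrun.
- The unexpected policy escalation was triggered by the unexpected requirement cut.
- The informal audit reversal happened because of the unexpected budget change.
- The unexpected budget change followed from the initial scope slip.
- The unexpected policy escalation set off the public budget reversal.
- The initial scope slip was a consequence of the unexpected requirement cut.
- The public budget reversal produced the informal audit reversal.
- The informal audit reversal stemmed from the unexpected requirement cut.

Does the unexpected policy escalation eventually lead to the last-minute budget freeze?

Yes

There is a causal chain: the unexpected policy escalation → the public budget reversal → the informal audit reversal → the repeated communication turnover → the last-minute budget freeze.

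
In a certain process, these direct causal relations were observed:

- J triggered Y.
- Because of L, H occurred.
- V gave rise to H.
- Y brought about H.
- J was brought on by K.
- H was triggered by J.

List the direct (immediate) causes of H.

Upstream contributors include K, but only J, L, V, Y feed directly into H.

J, L, V, Y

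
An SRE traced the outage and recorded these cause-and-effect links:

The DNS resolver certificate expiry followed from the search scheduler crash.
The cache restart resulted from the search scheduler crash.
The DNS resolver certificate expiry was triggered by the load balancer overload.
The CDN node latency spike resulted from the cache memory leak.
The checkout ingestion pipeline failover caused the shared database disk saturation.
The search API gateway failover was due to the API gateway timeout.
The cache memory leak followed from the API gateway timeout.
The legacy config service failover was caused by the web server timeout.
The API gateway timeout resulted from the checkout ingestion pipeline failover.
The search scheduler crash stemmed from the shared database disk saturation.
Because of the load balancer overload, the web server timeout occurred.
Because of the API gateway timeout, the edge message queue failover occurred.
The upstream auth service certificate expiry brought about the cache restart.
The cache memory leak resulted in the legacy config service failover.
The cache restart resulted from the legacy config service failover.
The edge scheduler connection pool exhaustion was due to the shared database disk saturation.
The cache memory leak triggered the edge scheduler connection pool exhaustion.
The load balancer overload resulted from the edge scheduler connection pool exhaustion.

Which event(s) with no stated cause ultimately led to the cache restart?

Tracing upstream from the cache restart: the cache restart ← the search scheduler crash ← the shared database disk saturation ← the checkout ingestion pipeline failover.
A separate upstream branch: the cache restart ← the upstream auth service certificate expiry.
Each of those chain origins has no stated cause.

the checkout ingestion pipeline failover, the upstream auth service certificate expiry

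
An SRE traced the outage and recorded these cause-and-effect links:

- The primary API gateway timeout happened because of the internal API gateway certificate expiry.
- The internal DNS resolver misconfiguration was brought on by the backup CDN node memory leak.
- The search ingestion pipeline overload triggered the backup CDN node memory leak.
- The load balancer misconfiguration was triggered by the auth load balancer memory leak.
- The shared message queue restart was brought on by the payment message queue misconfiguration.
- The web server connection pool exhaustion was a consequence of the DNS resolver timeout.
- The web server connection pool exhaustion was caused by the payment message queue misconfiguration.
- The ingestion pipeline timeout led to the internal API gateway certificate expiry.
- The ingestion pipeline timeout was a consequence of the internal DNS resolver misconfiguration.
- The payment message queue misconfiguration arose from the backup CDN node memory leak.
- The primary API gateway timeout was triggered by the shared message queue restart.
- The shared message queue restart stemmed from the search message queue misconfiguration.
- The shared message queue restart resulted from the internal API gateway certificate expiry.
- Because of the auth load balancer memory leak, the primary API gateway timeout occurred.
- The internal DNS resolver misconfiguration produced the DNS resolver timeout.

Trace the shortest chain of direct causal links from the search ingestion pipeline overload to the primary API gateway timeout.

the search ingestion pipeline overload → the backup CDN node memory leak → the payment message queue misconfiguration → the shared message queue restart → the primary API gateway timeout

the search ingestion pipeline overload → the backup CDN node memory leak
the backup CDN node memory leak → the payment message queue misconfiguration
the payment message queue misconfiguration → the shared message queue restart
the shared message queue restart → the primary API gateway timeout
Length: 4 steps.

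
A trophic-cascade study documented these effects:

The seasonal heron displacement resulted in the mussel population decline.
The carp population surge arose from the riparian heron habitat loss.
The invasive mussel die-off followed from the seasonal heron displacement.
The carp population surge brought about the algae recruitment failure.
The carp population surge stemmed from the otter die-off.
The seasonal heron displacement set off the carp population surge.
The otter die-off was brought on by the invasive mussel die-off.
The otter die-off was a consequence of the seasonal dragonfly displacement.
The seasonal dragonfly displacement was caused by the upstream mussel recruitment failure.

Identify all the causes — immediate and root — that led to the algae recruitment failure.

Immediate cause of the algae recruitment failure: the carp population surge.
Further upstream: the riparian heron habitat loss, the seasonal heron displacement, the invasive mussel die-off, the upstream mussel recruitment failure, the seasonal dragonfly displacement, the otter die-off.

the carp population surge, the invasive mussel die-off, the otter die-off, the riparian heron habitat loss, the seasonal dragonfly displacement, the seasonal heron displacement, the upstream mussel recruitment failure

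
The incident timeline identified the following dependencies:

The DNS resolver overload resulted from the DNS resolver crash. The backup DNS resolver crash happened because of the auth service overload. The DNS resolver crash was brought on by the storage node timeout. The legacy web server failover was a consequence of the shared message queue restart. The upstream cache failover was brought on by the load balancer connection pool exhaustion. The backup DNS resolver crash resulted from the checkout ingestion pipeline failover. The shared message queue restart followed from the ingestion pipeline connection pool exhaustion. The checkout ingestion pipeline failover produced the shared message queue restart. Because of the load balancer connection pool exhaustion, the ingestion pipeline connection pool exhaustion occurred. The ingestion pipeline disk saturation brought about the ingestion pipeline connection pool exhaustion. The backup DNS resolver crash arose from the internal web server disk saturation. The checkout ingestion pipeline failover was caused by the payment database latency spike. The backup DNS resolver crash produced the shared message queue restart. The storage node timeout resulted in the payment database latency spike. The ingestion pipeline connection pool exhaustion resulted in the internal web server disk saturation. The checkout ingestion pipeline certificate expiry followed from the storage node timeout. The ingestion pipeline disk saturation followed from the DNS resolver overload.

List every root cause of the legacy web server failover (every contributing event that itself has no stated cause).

Tracing upstream from the legacy web server failover: the legacy web server failover ← the shared message queue restart ← the checkout ingestion pipeline failover ← the payment database latency spike ← the storage node timeout.
A separate upstream branch: the legacy web server failover ← the shared message queue restart ← the backup DNS resolver crash ← the auth service overload.
A separate upstream branch: the legacy web server failover ← the shared message queue restart ← the ingestion pipeline connection pool exhaustion ← the load balancer connection pool exhaustion.
Each of those chain origins has no stated cause.

the auth service overload, the load balancer connection pool exhaustion, the storage node timeout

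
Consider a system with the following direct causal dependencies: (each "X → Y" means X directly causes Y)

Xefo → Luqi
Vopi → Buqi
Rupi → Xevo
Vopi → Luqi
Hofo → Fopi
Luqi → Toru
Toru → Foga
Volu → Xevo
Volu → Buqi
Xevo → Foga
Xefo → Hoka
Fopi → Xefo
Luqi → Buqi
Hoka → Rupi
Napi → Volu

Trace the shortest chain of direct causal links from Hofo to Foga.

Hofo → Fopi → Xefo → Luqi → Toru → Foga

Hofo → Fopi
Fopi → Xefo
Xefo → Luqi
Luqi → Toru
Toru → Foga
Length: 5 steps.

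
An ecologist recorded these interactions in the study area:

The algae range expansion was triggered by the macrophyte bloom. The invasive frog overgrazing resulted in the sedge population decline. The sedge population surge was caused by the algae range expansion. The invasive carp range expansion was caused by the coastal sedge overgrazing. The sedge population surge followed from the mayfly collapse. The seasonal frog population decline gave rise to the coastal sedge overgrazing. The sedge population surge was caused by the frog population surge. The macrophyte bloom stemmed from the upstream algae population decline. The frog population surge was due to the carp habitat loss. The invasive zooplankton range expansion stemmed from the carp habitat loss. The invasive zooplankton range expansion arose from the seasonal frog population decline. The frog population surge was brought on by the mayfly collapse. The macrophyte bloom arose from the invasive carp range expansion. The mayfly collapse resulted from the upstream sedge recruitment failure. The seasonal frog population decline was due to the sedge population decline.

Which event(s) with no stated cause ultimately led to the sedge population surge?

the carp habitat loss, the invasive frog overgrazing, the upstream algae population decline, the upstream sedge recruitment failure

Tracing upstream from the sedge population surge: the sedge population surge ← the algae range expansion ← the macrophyte bloom ← the upstream algae population decline.
A separate upstream branch: the sedge population surge ← the algae range expansion ← the macrophyte bloom ← the invasive carp range expansion ← the coastal sedge overgrazing ← the seasonal frog population decline ← the sedge population decline ← the invasive frog overgrazing.
A separate upstream branch: the sedge population surge ← the frog population surge ← the carp habitat loss.
A separate upstream branch: the sedge population surge ← the mayfly collapse ← the upstream sedge recruitment failure.
Each of those chain origins has no stated cause.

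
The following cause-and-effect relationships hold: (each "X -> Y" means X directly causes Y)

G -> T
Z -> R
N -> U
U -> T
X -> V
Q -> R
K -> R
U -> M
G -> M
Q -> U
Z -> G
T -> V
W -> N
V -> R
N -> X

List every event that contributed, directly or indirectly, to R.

G, K, N, Q, T, U, V, W, X, Z

Immediate causes of R: Z, Q, K, V.
Further upstream: G, W, N, U, X, T.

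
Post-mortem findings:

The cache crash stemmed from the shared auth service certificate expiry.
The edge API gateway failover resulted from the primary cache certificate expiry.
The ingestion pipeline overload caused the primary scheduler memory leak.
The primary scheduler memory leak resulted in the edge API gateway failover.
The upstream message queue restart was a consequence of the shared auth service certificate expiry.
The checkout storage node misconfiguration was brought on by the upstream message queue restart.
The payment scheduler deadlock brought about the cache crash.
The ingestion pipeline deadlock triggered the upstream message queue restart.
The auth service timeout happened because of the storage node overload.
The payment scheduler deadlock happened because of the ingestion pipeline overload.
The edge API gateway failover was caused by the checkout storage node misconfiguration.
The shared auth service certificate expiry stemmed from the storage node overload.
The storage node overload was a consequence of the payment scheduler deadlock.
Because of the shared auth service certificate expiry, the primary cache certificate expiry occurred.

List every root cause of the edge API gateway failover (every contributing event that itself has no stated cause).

the ingestion pipeline deadlock, the ingestion pipeline overload

Tracing upstream from the edge API gateway failover: the edge API gateway failover ← the primary scheduler memory leak ← the ingestion pipeline overload.
A separate upstream branch: the edge API gateway failover ← the checkout storage node misconfiguration ← the upstream message queue restart ← the ingestion pipeline deadlock.
Each of those chain origins has no stated cause.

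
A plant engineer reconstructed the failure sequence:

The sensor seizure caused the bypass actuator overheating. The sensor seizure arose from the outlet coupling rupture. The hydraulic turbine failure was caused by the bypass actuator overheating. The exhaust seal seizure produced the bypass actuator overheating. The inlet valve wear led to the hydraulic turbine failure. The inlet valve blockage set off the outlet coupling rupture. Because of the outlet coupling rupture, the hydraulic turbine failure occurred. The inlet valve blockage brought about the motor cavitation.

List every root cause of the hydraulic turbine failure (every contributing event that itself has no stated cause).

the exhaust seal seizure, the inlet valve blockage, the inlet valve wear

Tracing upstream from the hydraulic turbine failure: the hydraulic turbine failure ← the outlet coupling rupture ← the inlet valve blockage.
A separate upstream branch: the hydraulic turbine failure ← the inlet valve wear.
A separate upstream branch: the hydraulic turbine failure ← the bypass actuator overheating ← the exhaust seal seizure.
Each of those chain origins has no stated cause.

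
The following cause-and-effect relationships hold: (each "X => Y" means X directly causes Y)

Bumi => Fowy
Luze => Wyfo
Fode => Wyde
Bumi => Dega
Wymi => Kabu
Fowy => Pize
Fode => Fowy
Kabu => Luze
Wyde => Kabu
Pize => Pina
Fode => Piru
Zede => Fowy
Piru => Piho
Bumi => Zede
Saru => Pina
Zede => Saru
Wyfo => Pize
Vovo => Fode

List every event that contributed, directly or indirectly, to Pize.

Bumi, Fode, Fowy, Kabu, Luze, Vovo, Wyde, Wyfo, Wymi, Zede

Immediate causes of Pize: Fowy, Wyfo.
Further upstream: Vovo, Fode, Wyde, Bumi, Zede, Wymi, Kabu, Luze.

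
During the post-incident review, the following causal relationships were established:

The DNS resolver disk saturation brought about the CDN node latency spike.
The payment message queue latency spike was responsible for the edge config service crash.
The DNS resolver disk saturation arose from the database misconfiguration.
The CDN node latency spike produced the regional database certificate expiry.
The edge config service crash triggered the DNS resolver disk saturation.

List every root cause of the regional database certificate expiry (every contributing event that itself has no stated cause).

the database misconfiguration, the payment message queue latency spike

Tracing upstream from the regional database certificate expiry: the regional database certificate expiry ← the CDN node latency spike ← the DNS resolver disk saturation ← the edge config service crash ← the payment message queue latency spike.
A separate upstream branch: the regional database certificate expiry ← the CDN node latency spike ← the DNS resolver disk saturation ← the database misconfiguration.
Each of those chain origins has no stated cause.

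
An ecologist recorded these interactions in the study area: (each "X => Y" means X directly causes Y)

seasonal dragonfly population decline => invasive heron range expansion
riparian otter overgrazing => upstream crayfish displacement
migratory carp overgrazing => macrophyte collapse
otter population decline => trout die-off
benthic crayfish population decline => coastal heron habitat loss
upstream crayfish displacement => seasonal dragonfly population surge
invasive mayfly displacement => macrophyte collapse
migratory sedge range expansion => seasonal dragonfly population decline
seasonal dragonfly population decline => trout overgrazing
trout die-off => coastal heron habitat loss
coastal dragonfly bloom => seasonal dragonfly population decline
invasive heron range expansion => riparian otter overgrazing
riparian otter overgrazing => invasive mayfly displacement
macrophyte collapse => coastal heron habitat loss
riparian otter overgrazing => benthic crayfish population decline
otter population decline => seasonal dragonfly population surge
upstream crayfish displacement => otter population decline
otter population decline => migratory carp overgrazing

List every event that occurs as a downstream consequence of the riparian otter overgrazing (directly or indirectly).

the benthic crayfish population decline, the coastal heron habitat loss, the invasive mayfly displacement, the macrophyte collapse, the migratory carp overgrazing, the otter population decline, the seasonal dragonfly population surge, the trout die-off, the upstream crayfish displacement

Direct effects: the upstream crayfish displacement, the invasive mayfly displacement, the benthic crayfish population decline.
2 steps out: the otter population decline, the seasonal dragonfly population surge, the macrophyte collapse, the coastal heron habitat loss.
3 steps out: the trout die-off, the migratory carp overgrazing.
Not reachable from it: the migratory sedge range expansion, the seasonal dragonfly population decline, the invasive heron range expansion, the trout overgrazing, the coastal dragonfly bloom.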